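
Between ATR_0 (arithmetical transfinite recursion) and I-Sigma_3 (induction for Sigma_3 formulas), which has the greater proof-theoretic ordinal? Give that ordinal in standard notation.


Proof-theoretic ordinal of ATR_0 (arithmetical transfinite recursion): Gamma_0
Proof-theoretic ordinal of I-Sigma_3 (induction for Sigma_3 formulas): omega^(omega^(omega^omega))
Comparing: omega^(omega^(omega^omega)) < Gamma_0.
The larger ordinal is Gamma_0 (from ATR_0 (arithmetical transfinite recursion)).

Gamma_0


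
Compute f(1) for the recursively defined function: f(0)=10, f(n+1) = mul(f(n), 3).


f(0) = 10
f(1) = mul(f(0), 3) = mul(10, 3) = 30


30


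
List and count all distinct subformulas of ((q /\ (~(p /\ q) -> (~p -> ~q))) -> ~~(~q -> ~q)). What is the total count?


Formula: ((q /\ (~(p /\ q) -> (~p -> ~q))) -> ~~(~q -> ~q))
Subformulas found:
  1. q
  2. p
  3. ~p
  4. ~q
  5. (p /\ q)
  6. ~(p /\ q)
  7. (~p -> ~q)
  8. (~q -> ~q)
  9. ~(~q -> ~q)
  10. ~~(~q -> ~q)
  11. (~(p /\ q) -> (~p -> ~q))
  12. (q /\ (~(p /\ q) -> (~p -> ~q)))
  13. ((q /\ (~(p /\ q) -> (~p -> ~q))) -> ~~(~q -> ~q))
Total distinct subformulas = 13

13


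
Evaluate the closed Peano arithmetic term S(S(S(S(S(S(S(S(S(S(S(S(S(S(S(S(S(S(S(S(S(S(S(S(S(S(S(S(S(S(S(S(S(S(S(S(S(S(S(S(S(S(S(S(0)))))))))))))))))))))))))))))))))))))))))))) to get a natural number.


Counting successors applied to 0:
44 applications of S to 0 = 44

44


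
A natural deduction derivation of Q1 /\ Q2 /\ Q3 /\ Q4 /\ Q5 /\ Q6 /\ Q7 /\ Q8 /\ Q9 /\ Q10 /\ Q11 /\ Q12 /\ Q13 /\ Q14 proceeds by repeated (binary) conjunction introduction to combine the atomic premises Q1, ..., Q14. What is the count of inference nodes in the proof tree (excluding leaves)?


The target conjunction has 14 conjuncts, i.e. 13 binary /\ connectives.
Each conjunction-intro joins two pieces, so 14 atoms require 14-1 = 13 applications.
Total inference nodes = 13

13


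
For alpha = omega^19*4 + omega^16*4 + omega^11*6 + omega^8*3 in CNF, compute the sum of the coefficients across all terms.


CNF: omega^19*4 + omega^16*4 + omega^11*6 + omega^8*3
Coefficients: 4 + 4 + 6 + 3 = 17

17


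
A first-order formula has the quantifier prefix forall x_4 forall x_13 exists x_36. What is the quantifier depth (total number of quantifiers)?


Quantifier prefix has 3 quantifier symbols.
Quantifier depth = 3

3


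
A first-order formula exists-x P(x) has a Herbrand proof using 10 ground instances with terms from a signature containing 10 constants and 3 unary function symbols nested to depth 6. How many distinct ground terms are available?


Herbrand terms by depth:
Depth 0: 10 constants
Depth 1: 30 new terms (running total: 40)
Depth 2: 90 new terms (running total: 130)
Depth 3: 270 new terms (running total: 400)
Depth 4: 810 new terms (running total: 1210)
Depth 5: 2430 new terms (running total: 3640)
Depth 6: 7290 new terms (running total: 10930)
Total distinct ground terms = 10930

10930


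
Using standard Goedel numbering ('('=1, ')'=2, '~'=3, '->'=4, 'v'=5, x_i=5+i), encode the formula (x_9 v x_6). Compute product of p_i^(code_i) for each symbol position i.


Formula: (x_9 v x_6)
Symbol codes: [1, 14, 5, 11, 2]
Primes: [2, 3, 5, 7, 11]
p_1^1 = 2^1 = 2
p_2^14 = 3^14 = 4782969
p_3^5 = 5^5 = 3125
p_4^11 = 7^11 = 1977326743
p_5^2 = 11^2 = 121
Product = 7152228714196475043750

7152228714196475043750


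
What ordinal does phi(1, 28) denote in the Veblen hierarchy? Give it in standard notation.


phi(1, 28):
phi(1, beta) = epsilon_beta (the beta-th epsilon number).
phi(1, 28) = epsilon_28

epsilon_28


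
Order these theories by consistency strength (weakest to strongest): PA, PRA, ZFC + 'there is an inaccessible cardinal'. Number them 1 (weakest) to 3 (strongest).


Ordering by consistency strength:
1. PRA
2. PA
3. ZFC + 'there is an inaccessible cardinal'


PA=2, PRA=1, ZFC + 'there is an inaccessible cardinal'=3


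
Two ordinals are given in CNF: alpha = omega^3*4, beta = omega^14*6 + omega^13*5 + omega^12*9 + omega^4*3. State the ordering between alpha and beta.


Compare term by term from highest exponent:
alpha = omega^3*4
beta = omega^14*6 + omega^13*5 + omega^12*9 + omega^4*3
Term 1: alpha has omega^3*4, beta has omega^14*6
Term 2: alpha has omega^0*0, beta has omega^13*5
Term 3: alpha has omega^0*0, beta has omega^12*9
Term 4: alpha has omega^0*0, beta has omega^4*3
Result: alpha < beta

alpha < beta


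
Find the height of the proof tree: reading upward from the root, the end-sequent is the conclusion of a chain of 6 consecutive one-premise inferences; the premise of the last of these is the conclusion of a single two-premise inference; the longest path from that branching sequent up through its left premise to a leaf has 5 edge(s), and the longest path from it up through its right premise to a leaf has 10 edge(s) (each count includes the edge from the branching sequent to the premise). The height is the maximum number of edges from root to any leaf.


Longest path through the left premise: 5 edges (measured from the branching sequent)
Longest path through the right premise: 10 edges
Height of the subtree rooted at the branching sequent: max(5, 10) = 10
The branching sequent sits 6 edges above the root (the chain of one-premise inferences), so height = 10 + 6 = 16

16


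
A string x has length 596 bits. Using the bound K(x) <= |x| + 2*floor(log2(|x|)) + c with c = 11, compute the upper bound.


floor(log2(596)) = 9
2 * 9 = 18
K(x) <= 596 + 18 + 11 = 625

625


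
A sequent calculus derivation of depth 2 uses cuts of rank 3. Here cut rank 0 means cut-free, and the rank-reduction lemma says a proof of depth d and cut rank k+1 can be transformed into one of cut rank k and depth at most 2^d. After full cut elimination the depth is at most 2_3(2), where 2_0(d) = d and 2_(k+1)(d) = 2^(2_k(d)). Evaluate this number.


Each rank reduction sends depth d to at most 2^d; cut rank r needs r reductions.
2_0(2) = 2
2_1(2) = 2^2 = 4
2_2(2) = 2^4 = 16
2_3(2) = 2^16 = 65536
Cut-free depth bound = 65536

65536


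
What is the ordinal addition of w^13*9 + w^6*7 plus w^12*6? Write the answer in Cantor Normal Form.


Ordinal addition (w^13*9 + w^6*7) + w^12*6:
alpha's leading term has exponent 13 > beta's exponent 12, so it survives.
alpha's tail term has exponent 6 < beta's exponent 12, so it is absorbed by beta.
In ordinal addition, any term followed by a strictly larger-exponent term is absorbed.
Result = w^13*9 + w^12*6

w^13*9 + w^12*6


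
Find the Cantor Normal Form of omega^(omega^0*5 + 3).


omega^(omega^0*5 + 3):
omega^0 = 1, so the exponent is 5 + 3 = 8 (finite ordinal addition).
Result = omega^8, already a single CNF term.

omega^8


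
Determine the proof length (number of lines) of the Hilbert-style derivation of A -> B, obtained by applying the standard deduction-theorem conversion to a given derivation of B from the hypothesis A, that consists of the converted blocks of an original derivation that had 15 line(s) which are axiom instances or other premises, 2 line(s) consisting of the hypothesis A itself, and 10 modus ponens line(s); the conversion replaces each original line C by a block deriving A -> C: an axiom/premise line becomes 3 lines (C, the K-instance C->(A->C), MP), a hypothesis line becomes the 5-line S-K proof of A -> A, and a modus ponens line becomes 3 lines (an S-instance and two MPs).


Deduction-theorem conversion, block by block:
- 15 axiom/premise lines -> 3 lines each = 45
- 2 hypothesis lines -> 5 lines each (identity proof A->A) = 10
- 10 MP lines -> 3 lines each (S-instance, MP, MP) = 30
Total = 45 + 10 + 30 = 85 lines.

85


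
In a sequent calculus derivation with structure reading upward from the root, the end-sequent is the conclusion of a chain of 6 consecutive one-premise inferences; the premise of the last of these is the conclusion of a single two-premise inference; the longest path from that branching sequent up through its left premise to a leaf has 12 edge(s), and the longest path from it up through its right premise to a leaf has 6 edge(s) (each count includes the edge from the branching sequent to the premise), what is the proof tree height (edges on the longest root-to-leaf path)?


Longest path through the left premise: 12 edges (measured from the branching sequent)
Longest path through the right premise: 6 edges
Height of the subtree rooted at the branching sequent: max(12, 6) = 12
The branching sequent sits 6 edges above the root (the chain of one-premise inferences), so height = 12 + 6 = 18

18


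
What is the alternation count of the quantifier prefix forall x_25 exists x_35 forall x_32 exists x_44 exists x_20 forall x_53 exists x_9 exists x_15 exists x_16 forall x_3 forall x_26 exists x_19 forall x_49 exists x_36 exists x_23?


Walk the prefix and count type changes:
  position 1: forall -> exists <-- alternation
  position 2: exists -> forall <-- alternation
  position 3: forall -> exists <-- alternation
  position 4: exists -> exists
  position 5: exists -> forall <-- alternation
  position 6: forall -> exists <-- alternation
  position 7: exists -> exists
  position 8: exists -> exists
  position 9: exists -> forall <-- alternation
  position 10: forall -> forall
  position 11: forall -> exists <-- alternation
  position 12: exists -> forall <-- alternation
  position 13: forall -> exists <-- alternation
  position 14: exists -> exists
Total alternations = 9

9


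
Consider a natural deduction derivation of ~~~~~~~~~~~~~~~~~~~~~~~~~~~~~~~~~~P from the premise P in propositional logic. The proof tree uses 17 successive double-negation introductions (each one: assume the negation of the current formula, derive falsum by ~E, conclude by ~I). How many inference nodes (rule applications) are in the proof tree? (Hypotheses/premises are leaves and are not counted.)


Each double-negation introduction (from C infer ~~C) uses 2 inference nodes: one ~E (C and ~C give falsum) and one ~I (discharge ~C).
17 double negations = 17 * 2 = 34 inference nodes.

34


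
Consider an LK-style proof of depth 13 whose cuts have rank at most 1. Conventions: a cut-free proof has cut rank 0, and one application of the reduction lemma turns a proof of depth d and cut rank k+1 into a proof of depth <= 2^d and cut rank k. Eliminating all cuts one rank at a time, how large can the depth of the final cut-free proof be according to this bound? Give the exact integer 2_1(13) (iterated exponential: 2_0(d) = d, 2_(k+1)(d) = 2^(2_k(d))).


Each rank reduction sends depth d to at most 2^d; cut rank r needs r reductions.
2_0(13) = 13
2_1(13) = 2^13 = 8192
Cut-free depth bound = 8192

8192


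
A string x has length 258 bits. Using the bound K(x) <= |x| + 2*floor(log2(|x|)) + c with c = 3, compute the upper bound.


floor(log2(258)) = 8
2 * 8 = 16
K(x) <= 258 + 16 + 3 = 277

277


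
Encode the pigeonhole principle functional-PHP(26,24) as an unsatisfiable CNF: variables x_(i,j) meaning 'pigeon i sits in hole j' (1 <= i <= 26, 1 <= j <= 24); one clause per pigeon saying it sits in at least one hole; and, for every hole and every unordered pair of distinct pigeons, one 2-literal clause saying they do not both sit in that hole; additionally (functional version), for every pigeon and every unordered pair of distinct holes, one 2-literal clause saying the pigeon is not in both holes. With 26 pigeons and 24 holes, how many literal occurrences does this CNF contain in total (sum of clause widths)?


functional-PHP(26,24): 26 pigeons, 24 holes, 26*24 = 624 variables.
- pigeon clauses: one per pigeon -> 26 clauses of width 24 -> 624 literals
- hole clauses: 24 holes * C(26,2) = 24 * 325 -> 7800 clauses of width 2 -> 15600 literals
- functional clauses: 26 pigeons * C(24,2) = 26 * 276 -> 7176 clauses of width 2 -> 14352 literals
Total literal occurrences = 624 + 15600 + 14352 = 30576

30576


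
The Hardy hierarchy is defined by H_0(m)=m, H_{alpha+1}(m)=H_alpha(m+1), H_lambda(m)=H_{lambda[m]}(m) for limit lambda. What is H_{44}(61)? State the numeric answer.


H_44(61):
For finite ordinals k, H_k(n) = n + k (each successor step adds 1).
H_44(61) = 61 + 44 = 105

105


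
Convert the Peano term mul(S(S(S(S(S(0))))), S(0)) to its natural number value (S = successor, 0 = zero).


mul(S^5(0), S^1(0)):
S^5(0) = 5
S^1(0) = 1
5 * 1 = 5

5


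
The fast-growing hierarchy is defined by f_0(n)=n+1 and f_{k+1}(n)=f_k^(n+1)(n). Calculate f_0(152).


f_0(152) = 152 + 1 = 153

153


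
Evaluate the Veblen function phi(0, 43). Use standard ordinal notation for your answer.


phi(0, 43):
phi(0, beta) = omega^beta by definition.
phi(0, 43) = omega^43

omega^43


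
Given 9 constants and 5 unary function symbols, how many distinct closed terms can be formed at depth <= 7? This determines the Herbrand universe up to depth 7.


Herbrand terms by depth:
Depth 0: 9 constants
Depth 1: 45 new terms (running total: 54)
Depth 2: 225 new terms (running total: 279)
Depth 3: 1125 new terms (running total: 1404)
Depth 4: 5625 new terms (running total: 7029)
Depth 5: 28125 new terms (running total: 35154)
Depth 6: 140625 new terms (running total: 175779)
Depth 7: 703125 new terms (running total: 878904)
Total distinct ground terms = 878904

878904


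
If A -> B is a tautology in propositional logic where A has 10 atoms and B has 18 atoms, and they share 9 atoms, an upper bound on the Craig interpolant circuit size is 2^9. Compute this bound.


Shared atoms = 9
Craig interpolant size bound = 2^9
= 512

512


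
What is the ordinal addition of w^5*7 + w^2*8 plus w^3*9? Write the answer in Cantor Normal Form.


Ordinal addition (w^5*7 + w^2*8) + w^3*9:
alpha's leading term has exponent 5 > beta's exponent 3, so it survives.
alpha's tail term has exponent 2 < beta's exponent 3, so it is absorbed by beta.
In ordinal addition, any term followed by a strictly larger-exponent term is absorbed.
Result = w^5*7 + w^3*9

w^5*7 + w^3*9


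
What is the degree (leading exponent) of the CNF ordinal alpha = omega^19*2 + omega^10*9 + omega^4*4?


CNF: omega^19*2 + omega^10*9 + omega^4*4
The leading term is omega^19*2, which has exponent 19.

19


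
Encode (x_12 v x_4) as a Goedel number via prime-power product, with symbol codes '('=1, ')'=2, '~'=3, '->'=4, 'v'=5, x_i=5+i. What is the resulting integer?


Formula: (x_12 v x_4)
Symbol codes: [1, 17, 5, 9, 2]
Primes: [2, 3, 5, 7, 11]
p_1^1 = 2^1 = 2
p_2^17 = 3^17 = 129140163
p_3^5 = 5^5 = 3125
p_4^9 = 7^9 = 40353607
p_5^2 = 11^2 = 121
Product = 3941023985373567881250

3941023985373567881250


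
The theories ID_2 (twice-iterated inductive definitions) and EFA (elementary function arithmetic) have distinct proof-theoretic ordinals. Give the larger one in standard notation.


Proof-theoretic ordinal of ID_2 (twice-iterated inductive definitions): psi_0(epsilon_{Omega_2+1})
Proof-theoretic ordinal of EFA (elementary function arithmetic): omega^3
Comparing: omega^3 < psi_0(epsilon_{Omega_2+1}).
The larger ordinal is psi_0(epsilon_{Omega_2+1}) (from ID_2 (twice-iterated inductive definitions)).

psi_0(epsilon_{Omega_2+1})


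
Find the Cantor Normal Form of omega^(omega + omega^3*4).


omega^(omega + omega^3*4):
In ordinal addition a term is absorbed by a following term of strictly larger exponent: 1 < 3, so omega + omega^3*4 = omega^3*4.
omega raised to a CNF ordinal is a single CNF term: Result = omega^(omega^3*4)

omega^(omega^3*4)


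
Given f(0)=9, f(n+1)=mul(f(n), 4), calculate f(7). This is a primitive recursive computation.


f(0) = 9
f(1) = mul(f(0), 4) = mul(9, 4) = 36
f(2) = mul(f(1), 4) = mul(36, 4) = 144
f(3) = mul(f(2), 4) = mul(144, 4) = 576
f(4) = mul(f(3), 4) = mul(576, 4) = 2304
f(5) = mul(f(4), 4) = mul(2304, 4) = 9216
f(6) = mul(f(5), 4) = mul(9216, 4) = 36864
f(7) = mul(f(6), 4) = mul(36864, 4) = 147456


147456


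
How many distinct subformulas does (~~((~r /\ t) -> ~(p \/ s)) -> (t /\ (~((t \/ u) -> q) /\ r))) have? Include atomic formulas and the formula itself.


Formula: (~~((~r /\ t) -> ~(p \/ s)) -> (t /\ (~((t \/ u) -> q) /\ r)))
Subformulas found:
  1. r
  2. q
  3. u
  4. s
  5. t
  6. p
  7. ~r
  8. (t \/ u)
  9. (p \/ s)
  10. ~(p \/ s)
  11. (~r /\ t)
  12. ((t \/ u) -> q)
  13. ~((t \/ u) -> q)
  14. (~((t \/ u) -> q) /\ r)
  15. ((~r /\ t) -> ~(p \/ s))
  16. ~((~r /\ t) -> ~(p \/ s))
  17. ~~((~r /\ t) -> ~(p \/ s))
  18. (t /\ (~((t \/ u) -> q) /\ r))
  19. (~~((~r /\ t) -> ~(p \/ s)) -> (t /\ (~((t \/ u) -> q) /\ r)))
Total distinct subformulas = 19

19


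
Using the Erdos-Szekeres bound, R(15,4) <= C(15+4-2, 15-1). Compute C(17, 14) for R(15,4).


R(15,4) <= C(15+4-2, 15-1) = C(17, 14)
C(17, 14) = 17! / (14! * 3!)
= 680

680


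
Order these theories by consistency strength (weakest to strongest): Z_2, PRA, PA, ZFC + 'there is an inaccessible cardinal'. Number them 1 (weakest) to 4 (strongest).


Ordering by consistency strength:
1. PRA
2. PA
3. Z_2
4. ZFC + 'there is an inaccessible cardinal'


Z_2=3, PRA=1, PA=2, ZFC + 'there is an inaccessible cardinal'=4


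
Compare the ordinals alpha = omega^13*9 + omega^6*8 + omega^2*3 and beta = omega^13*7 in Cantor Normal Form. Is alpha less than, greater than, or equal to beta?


Compare term by term from highest exponent:
alpha = omega^13*9 + omega^6*8 + omega^2*3
beta = omega^13*7
Term 1: alpha has omega^13*9, beta has omega^13*7
Term 2: alpha has omega^6*8, beta has omega^0*0
Term 3: alpha has omega^2*3, beta has omega^0*0
Result: alpha > beta

alpha > beta


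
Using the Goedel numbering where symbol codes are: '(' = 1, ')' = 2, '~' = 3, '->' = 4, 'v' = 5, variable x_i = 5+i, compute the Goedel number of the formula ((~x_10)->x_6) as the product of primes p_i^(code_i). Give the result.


Formula: ((~x_10)->x_6)
Symbol codes: [1, 1, 3, 15, 2, 4, 11, 2]
Primes: [2, 3, 5, 7, 11, 13, 17, 19]
p_1^1 = 2^1 = 2
p_2^1 = 3^1 = 3
p_3^3 = 5^3 = 125
p_4^15 = 7^15 = 4747561509943
p_5^2 = 11^2 = 121
p_6^4 = 13^4 = 28561
p_7^11 = 17^11 = 34271896307633
p_8^2 = 19^2 = 361
Product = 152242525679606543861464447162259009250

152242525679606543861464447162259009250


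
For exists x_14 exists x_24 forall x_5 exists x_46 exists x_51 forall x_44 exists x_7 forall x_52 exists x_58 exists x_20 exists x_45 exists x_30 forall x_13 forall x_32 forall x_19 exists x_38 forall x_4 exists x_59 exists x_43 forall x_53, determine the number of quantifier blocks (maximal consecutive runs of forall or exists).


Alternations = 11.
Blocks = alternations + 1 = 12

12


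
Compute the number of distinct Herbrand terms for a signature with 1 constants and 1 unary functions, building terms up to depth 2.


Herbrand terms by depth:
Depth 0: 1 constants
Depth 1: 1 new terms (running total: 2)
Depth 2: 1 new terms (running total: 3)
Total distinct ground terms = 3

3


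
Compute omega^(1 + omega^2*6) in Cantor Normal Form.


omega^(1 + omega^2*6):
In ordinal addition a term is absorbed by a following term of strictly larger exponent: 0 < 2, so 1 + omega^2*6 = omega^2*6.
omega raised to a CNF ordinal is a single CNF term: Result = omega^(omega^2*6)

omega^(omega^2*6)


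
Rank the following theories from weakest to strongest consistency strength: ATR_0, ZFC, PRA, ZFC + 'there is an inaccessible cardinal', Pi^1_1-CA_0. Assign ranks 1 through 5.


Ordering by consistency strength:
1. PRA
2. ATR_0
3. Pi^1_1-CA_0
4. ZFC
5. ZFC + 'there is an inaccessible cardinal'


ATR_0=2, ZFC=4, PRA=1, ZFC + 'there is an inaccessible cardinal'=5, Pi^1_1-CA_0=3


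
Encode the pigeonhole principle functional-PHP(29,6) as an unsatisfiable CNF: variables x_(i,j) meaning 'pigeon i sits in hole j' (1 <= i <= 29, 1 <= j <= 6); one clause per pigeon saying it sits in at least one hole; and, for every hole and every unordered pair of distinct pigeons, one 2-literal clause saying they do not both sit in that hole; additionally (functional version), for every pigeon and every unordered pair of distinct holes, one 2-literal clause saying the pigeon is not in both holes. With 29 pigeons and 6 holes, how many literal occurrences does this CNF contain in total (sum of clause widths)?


functional-PHP(29,6): 29 pigeons, 6 holes, 29*6 = 174 variables.
- pigeon clauses: one per pigeon -> 29 clauses of width 6 -> 174 literals
- hole clauses: 6 holes * C(29,2) = 6 * 406 -> 2436 clauses of width 2 -> 4872 literals
- functional clauses: 29 pigeons * C(6,2) = 29 * 15 -> 435 clauses of width 2 -> 870 literals
Total literal occurrences = 174 + 4872 + 870 = 5916

5916


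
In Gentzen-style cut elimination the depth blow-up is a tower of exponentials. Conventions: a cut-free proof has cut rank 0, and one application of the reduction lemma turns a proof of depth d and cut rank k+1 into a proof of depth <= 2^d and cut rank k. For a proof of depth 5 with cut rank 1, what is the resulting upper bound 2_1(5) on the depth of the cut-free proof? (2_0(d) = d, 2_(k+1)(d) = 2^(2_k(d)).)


Each rank reduction sends depth d to at most 2^d; cut rank r needs r reductions.
2_0(5) = 5
2_1(5) = 2^5 = 32
Cut-free depth bound = 32

32


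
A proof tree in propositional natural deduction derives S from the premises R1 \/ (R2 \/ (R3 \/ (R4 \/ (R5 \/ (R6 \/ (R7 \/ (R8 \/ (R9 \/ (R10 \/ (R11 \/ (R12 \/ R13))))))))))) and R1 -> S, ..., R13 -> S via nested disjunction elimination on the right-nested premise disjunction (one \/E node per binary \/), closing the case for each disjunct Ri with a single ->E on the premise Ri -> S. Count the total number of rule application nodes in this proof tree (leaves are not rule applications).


The premise R1 \/ (R2 \/ (R3 \/ (R4 \/ (R5 \/ (R6 \/ (R7 \/ (R8 \/ (R9 \/ (R10 \/ (R11 \/ (R12 \/ R13))))))))))) contains 13 disjuncts, hence 12 binary \/ connectives.
- Each binary \/ is eliminated once: 12 \/E nodes.
- Each of the 13 cases Ri derives S by one ->E with Ri -> S: 13 ->E nodes.
Total = 12 + 13 = 25

25


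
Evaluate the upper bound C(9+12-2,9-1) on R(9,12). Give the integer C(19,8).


R(9,12) <= C(9+12-2, 9-1) = C(19, 8)
C(19, 8) = 19! / (8! * 11!)
= 75582

75582


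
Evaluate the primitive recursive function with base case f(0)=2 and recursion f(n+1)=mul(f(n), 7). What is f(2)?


f(0) = 2
f(1) = mul(f(0), 7) = mul(2, 7) = 14
f(2) = mul(f(1), 7) = mul(14, 7) = 98


98


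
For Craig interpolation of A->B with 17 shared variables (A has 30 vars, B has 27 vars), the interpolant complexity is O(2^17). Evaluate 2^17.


Shared atoms = 17
Craig interpolant size bound = 2^17
= 131072

131072


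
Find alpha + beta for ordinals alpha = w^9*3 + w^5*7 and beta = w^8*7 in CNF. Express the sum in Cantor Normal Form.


Ordinal addition (w^9*3 + w^5*7) + w^8*7:
alpha's leading term has exponent 9 > beta's exponent 8, so it survives.
alpha's tail term has exponent 5 < beta's exponent 8, so it is absorbed by beta.
In ordinal addition, any term followed by a strictly larger-exponent term is absorbed.
Result = w^9*3 + w^8*7

w^9*3 + w^8*7


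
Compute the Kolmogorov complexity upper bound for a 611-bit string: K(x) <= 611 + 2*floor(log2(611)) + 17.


floor(log2(611)) = 9
2 * 9 = 18
K(x) <= 611 + 18 + 17 = 646

646


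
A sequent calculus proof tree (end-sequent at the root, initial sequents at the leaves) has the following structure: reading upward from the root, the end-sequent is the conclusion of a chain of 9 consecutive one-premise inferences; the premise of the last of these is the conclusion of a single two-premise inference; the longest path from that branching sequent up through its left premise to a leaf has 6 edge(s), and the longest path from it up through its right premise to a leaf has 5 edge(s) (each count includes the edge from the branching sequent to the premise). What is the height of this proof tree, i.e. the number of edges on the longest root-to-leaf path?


Longest path through the left premise: 6 edges (measured from the branching sequent)
Longest path through the right premise: 5 edges
Height of the subtree rooted at the branching sequent: max(6, 5) = 6
The branching sequent sits 9 edges above the root (the chain of one-premise inferences), so height = 6 + 9 = 15

15


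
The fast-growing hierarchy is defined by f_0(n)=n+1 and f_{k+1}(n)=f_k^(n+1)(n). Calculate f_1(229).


f_1(229) = f_0^230(229)
f_0 adds 1 each time, applied 230 times.
f_1(229) = 229 + 230 = 459

459


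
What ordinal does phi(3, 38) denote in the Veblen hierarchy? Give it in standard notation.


phi(3, 38):
phi(3, beta) = eta_beta (the beta-th eta number, fixed point of zeta).
phi(3, 38) = eta_38

eta_38


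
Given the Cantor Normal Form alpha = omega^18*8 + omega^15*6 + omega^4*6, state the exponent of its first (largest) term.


CNF: omega^18*8 + omega^15*6 + omega^4*6
The leading term is omega^18*8, which has exponent 18.

18


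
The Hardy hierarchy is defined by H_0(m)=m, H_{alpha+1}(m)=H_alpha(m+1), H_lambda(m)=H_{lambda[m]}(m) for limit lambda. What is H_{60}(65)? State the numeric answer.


H_60(65):
For finite ordinals k, H_k(n) = n + k (each successor step adds 1).
H_60(65) = 65 + 60 = 125

125


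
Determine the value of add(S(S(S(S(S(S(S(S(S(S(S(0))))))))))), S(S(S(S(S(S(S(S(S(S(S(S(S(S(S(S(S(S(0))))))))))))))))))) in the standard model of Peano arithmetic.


add(S^11(0), S^18(0)):
S^11(0) = 11
S^18(0) = 18
11 + 18 = 29

29


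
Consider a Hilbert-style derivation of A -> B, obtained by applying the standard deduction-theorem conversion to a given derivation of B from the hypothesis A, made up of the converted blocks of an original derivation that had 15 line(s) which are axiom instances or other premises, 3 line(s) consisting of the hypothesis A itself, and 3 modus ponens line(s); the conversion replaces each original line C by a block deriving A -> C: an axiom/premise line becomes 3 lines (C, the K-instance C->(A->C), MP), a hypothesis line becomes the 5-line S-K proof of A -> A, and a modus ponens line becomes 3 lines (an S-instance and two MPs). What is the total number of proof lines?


Deduction-theorem conversion, block by block:
- 15 axiom/premise lines -> 3 lines each = 45
- 3 hypothesis lines -> 5 lines each (identity proof A->A) = 15
- 3 MP lines -> 3 lines each (S-instance, MP, MP) = 9
Total = 45 + 15 + 9 = 69 lines.

69


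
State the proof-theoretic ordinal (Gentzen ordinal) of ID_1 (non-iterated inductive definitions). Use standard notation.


The proof-theoretic ordinal of ID_1 (non-iterated inductive definitions) is a standard result in ordinal analysis.
This ordinal is the supremum of order types of primitive recursive well-orderings
that the theory can prove to be well-ordered.
For ID_1 (non-iterated inductive definitions), the proof-theoretic ordinal is psi_0(epsilon_{Omega+1}).

psi_0(epsilon_{Omega+1})


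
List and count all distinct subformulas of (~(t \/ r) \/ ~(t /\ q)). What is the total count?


Formula: (~(t \/ r) \/ ~(t /\ q))
Subformulas found:
  1. q
  2. r
  3. t
  4. (t \/ r)
  5. (t /\ q)
  6. ~(t /\ q)
  7. ~(t \/ r)
  8. (~(t \/ r) \/ ~(t /\ q))
Total distinct subformulas = 8

8


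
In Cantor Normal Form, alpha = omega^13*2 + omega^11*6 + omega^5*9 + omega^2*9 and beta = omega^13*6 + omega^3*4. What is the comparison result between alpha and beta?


Compare term by term from highest exponent:
alpha = omega^13*2 + omega^11*6 + omega^5*9 + omega^2*9
beta = omega^13*6 + omega^3*4
Term 1: alpha has omega^13*2, beta has omega^13*6
Term 2: alpha has omega^11*6, beta has omega^3*4
Term 3: alpha has omega^5*9, beta has omega^0*0
Term 4: alpha has omega^2*9, beta has omega^0*0
Result: alpha < beta

alpha < beta


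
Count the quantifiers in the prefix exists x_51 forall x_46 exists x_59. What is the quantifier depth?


Quantifier prefix has 3 quantifier symbols.
Quantifier depth = 3

3


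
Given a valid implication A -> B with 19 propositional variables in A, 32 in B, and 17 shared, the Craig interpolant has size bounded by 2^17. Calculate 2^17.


Shared atoms = 17
Craig interpolant size bound = 2^17
= 131072

131072


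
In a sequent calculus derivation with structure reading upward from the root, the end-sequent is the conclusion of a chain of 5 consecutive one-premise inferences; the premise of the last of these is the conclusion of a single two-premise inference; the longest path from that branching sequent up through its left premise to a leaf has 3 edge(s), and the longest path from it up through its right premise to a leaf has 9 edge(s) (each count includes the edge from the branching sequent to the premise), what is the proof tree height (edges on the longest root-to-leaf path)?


Longest path through the left premise: 3 edges (measured from the branching sequent)
Longest path through the right premise: 9 edges
Height of the subtree rooted at the branching sequent: max(3, 9) = 9
The branching sequent sits 5 edges above the root (the chain of one-premise inferences), so height = 9 + 5 = 14

14


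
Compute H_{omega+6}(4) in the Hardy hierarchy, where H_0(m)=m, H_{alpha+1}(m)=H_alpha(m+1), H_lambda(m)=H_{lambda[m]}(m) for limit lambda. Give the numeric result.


H_{omega+6}(4):
Unwind the 6 successor steps: H_{omega+6}(4) = H_omega(4+6) = H_omega(10).
H_omega(m) = H_m(m) = m + m = 2m.
Result = 2 * 10 = 20

20


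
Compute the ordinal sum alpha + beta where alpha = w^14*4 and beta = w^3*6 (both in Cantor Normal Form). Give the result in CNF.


Ordinal addition w^14*4 + w^3*6:
Leading exponent of alpha (14) > leading exponent of beta (3).
Since alpha's term has higher exponent than beta's leading term,
the sum is simply alpha followed by beta.
Result = w^14*4 + w^3*6

w^14*4 + w^3*6


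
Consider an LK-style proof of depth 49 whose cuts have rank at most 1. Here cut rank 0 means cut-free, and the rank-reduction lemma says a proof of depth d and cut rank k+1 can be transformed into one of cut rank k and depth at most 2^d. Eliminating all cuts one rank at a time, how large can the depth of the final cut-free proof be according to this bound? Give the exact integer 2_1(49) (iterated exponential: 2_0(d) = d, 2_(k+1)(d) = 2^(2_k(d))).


Each rank reduction sends depth d to at most 2^d; cut rank r needs r reductions.
2_0(49) = 49
2_1(49) = 2^49 = 562949953421312
Cut-free depth bound = 562949953421312

562949953421312


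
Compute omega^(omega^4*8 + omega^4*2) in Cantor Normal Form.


omega^(omega^4*8 + omega^4*2):
Both terms of the exponent have the same exponent 4, so they merge: omega^4*8 + omega^4*2 = omega^4*(8+2) = omega^4*10.
omega raised to a CNF ordinal is a single CNF term: Result = omega^(omega^4*10)

omega^(omega^4*10)


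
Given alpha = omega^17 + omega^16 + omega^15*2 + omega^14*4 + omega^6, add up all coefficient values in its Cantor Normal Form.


CNF: omega^17 + omega^16 + omega^15*2 + omega^14*4 + omega^6
Coefficients: 1 + 1 + 2 + 4 + 1 = 9

9


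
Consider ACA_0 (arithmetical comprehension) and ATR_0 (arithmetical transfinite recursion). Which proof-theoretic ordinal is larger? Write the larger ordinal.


Proof-theoretic ordinal of ACA_0 (arithmetical comprehension): epsilon_0
Proof-theoretic ordinal of ATR_0 (arithmetical transfinite recursion): Gamma_0
Comparing: epsilon_0 < Gamma_0.
The larger ordinal is Gamma_0 (from ATR_0 (arithmetical transfinite recursion)).

Gamma_0


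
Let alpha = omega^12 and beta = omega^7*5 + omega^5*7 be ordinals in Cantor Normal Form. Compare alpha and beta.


Compare term by term from highest exponent:
alpha = omega^12
beta = omega^7*5 + omega^5*7
Term 1: alpha has omega^12*1, beta has omega^7*5
Term 2: alpha has omega^0*0, beta has omega^5*7
Result: alpha > beta

alpha > beta


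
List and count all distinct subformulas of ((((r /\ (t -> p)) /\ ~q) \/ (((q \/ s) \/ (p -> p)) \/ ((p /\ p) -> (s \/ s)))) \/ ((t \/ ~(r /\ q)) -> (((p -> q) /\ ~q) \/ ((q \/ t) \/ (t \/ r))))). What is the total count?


Formula: ((((r /\ (t -> p)) /\ ~q) \/ (((q \/ s) \/ (p -> p)) \/ ((p /\ p) -> (s \/ s)))) \/ ((t \/ ~(r /\ q)) -> (((p -> q) /\ ~q) \/ ((q \/ t) \/ (t \/ r)))))
Subformulas found:
  1. r
  2. q
  3. s
  4. t
  5. p
  6. ~q
  7. (s \/ s)
  8. (t -> p)
  9. (t \/ r)
  10. (q \/ t)
  11. (r /\ q)
  12. (p -> p)
  13. (p /\ p)
  14. (q \/ s)
  15. (p -> q)
  16. ~(r /\ q)
  17. (r /\ (t -> p))
  18. ((p -> q) /\ ~q)
  19. (t \/ ~(r /\ q))
  20. ((p /\ p) -> (s \/ s))
  21. ((q \/ t) \/ (t \/ r))
  22. ((q \/ s) \/ (p -> p))
  23. ((r /\ (t -> p)) /\ ~q)
  24. (((p -> q) /\ ~q) \/ ((q \/ t) \/ (t \/ r)))
  25. (((q \/ s) \/ (p -> p)) \/ ((p /\ p) -> (s \/ s)))
  26. ((t \/ ~(r /\ q)) -> (((p -> q) /\ ~q) \/ ((q \/ t) \/ (t \/ r))))
  27. (((r /\ (t -> p)) /\ ~q) \/ (((q \/ s) \/ (p -> p)) \/ ((p /\ p) -> (s \/ s))))
  28. ((((r /\ (t -> p)) /\ ~q) \/ (((q \/ s) \/ (p -> p)) \/ ((p /\ p) -> (s \/ s)))) \/ ((t \/ ~(r /\ q)) -> (((p -> q) /\ ~q) \/ ((q \/ t) \/ (t \/ r)))))
Total distinct subformulas = 28

28


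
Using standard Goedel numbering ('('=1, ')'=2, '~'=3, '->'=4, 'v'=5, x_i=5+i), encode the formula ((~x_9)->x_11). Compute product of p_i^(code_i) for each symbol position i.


Formula: ((~x_9)->x_11)
Symbol codes: [1, 1, 3, 14, 2, 4, 16, 2]
Primes: [2, 3, 5, 7, 11, 13, 17, 19]
p_1^1 = 2^1 = 2
p_2^1 = 3^1 = 3
p_3^3 = 5^3 = 125
p_4^14 = 7^14 = 678223072849
p_5^2 = 11^2 = 121
p_6^4 = 13^4 = 28561
p_7^16 = 17^16 = 48661191875666868481
p_8^2 = 19^2 = 361
Product = 30880373683409872649643903650637655728096750

30880373683409872649643903650637655728096750


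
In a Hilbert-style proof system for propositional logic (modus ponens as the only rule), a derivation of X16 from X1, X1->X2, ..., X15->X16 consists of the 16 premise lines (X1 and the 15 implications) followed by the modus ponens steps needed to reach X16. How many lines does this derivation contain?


We have 16 premise lines: X1 and 15 implications.
Each implication is detached once by MP, giving 15 MP lines.
16 premise lines + 15 MP lines = 31 total lines.

31


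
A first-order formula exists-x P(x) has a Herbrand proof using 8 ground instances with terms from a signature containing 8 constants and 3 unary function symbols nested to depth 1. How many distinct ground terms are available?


Herbrand terms by depth:
Depth 0: 8 constants
Depth 1: 24 new terms (running total: 32)
Total distinct ground terms = 32

32


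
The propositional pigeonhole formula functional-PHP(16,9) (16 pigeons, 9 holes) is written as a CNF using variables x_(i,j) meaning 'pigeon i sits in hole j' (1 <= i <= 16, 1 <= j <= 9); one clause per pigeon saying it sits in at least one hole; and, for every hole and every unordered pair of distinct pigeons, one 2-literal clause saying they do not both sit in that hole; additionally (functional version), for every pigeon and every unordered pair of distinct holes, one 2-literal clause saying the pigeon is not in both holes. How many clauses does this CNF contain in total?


functional-PHP(16,9): 16 pigeons, 9 holes, 16*9 = 144 variables.
- pigeon clauses: one per pigeon -> 16 clauses
- hole clauses: 9 holes * C(16,2) = 9 * 120 -> 1080 clauses
- functional clauses: 16 pigeons * C(9,2) = 16 * 36 -> 576 clauses
Total clauses = 16 + 1080 + 576 = 1672

1672


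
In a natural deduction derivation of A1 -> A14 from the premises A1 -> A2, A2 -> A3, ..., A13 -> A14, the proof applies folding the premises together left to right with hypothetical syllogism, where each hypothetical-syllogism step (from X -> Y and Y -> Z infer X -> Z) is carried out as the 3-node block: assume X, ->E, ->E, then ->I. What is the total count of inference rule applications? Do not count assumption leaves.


There are 13 premises in the chain. The first HS step combines premises 1 and 2; each further premise needs one more HS step.
So 13 premises require 13 - 1 = 12 hypothetical-syllogism steps.
Each HS step uses 3 inference nodes (->E, ->E, ->I).
12 * 3 = 36 total inference nodes.

36


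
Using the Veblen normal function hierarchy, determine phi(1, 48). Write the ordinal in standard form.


phi(1, 48):
phi(1, beta) = epsilon_beta (the beta-th epsilon number).
phi(1, 48) = epsilon_48

epsilon_48


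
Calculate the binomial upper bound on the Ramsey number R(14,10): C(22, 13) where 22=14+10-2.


R(14,10) <= C(14+10-2, 14-1) = C(22, 13)
C(22, 13) = 22! / (13! * 9!)
= 497420

497420


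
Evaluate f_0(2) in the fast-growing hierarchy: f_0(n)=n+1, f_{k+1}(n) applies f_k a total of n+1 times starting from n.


f_0(2) = 2 + 1 = 3

3


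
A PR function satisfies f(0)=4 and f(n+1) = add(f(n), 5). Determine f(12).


f(0) = 4
f(1) = add(f(0), 5) = add(4, 5) = 9
f(2) = add(f(1), 5) = add(9, 5) = 14
f(3) = add(f(2), 5) = add(14, 5) = 19
f(4) = add(f(3), 5) = add(19, 5) = 24
f(5) = add(f(4), 5) = add(24, 5) = 29
f(6) = add(f(5), 5) = add(29, 5) = 34
f(7) = add(f(6), 5) = add(34, 5) = 39
f(8) = add(f(7), 5) = add(39, 5) = 44
f(9) = add(f(8), 5) = add(44, 5) = 49
f(10) = add(f(9), 5) = add(49, 5) = 54
f(11) = add(f(10), 5) = add(54, 5) = 59
f(12) = add(f(11), 5) = add(59, 5) = 64


64


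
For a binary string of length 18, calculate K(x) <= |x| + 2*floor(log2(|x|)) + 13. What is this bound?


floor(log2(18)) = 4
2 * 4 = 8
K(x) <= 18 + 8 + 13 = 39

39


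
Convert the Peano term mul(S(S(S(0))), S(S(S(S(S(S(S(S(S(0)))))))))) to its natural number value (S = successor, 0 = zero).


mul(S^3(0), S^9(0)):
S^3(0) = 3
S^9(0) = 9
3 * 9 = 27

27


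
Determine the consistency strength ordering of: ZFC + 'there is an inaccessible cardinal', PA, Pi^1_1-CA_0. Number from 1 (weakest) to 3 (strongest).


Ordering by consistency strength:
1. PA
2. Pi^1_1-CA_0
3. ZFC + 'there is an inaccessible cardinal'


ZFC + 'there is an inaccessible cardinal'=3, PA=1, Pi^1_1-CA_0=2


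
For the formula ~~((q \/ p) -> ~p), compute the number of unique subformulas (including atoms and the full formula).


Formula: ~~((q \/ p) -> ~p)
Subformulas found:
  1. q
  2. p
  3. ~p
  4. (q \/ p)
  5. ((q \/ p) -> ~p)
  6. ~((q \/ p) -> ~p)
  7. ~~((q \/ p) -> ~p)
Total distinct subformulas = 7

7


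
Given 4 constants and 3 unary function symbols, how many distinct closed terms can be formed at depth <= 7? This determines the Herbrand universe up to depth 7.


Herbrand terms by depth:
Depth 0: 4 constants
Depth 1: 12 new terms (running total: 16)
Depth 2: 36 new terms (running total: 52)
Depth 3: 108 new terms (running total: 160)
Depth 4: 324 new terms (running total: 484)
Depth 5: 972 new terms (running total: 1456)
Depth 6: 2916 new terms (running total: 4372)
Depth 7: 8748 new terms (running total: 13120)
Total distinct ground terms = 13120

13120


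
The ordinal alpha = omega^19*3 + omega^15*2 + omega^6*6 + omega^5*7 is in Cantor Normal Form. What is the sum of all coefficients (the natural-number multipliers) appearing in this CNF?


CNF: omega^19*3 + omega^15*2 + omega^6*6 + omega^5*7
Coefficients: 3 + 2 + 6 + 7 = 18

18


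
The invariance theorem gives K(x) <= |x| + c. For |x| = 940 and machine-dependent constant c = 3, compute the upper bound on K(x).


K(x) <= |x| + c = 940 + 3 = 943

943


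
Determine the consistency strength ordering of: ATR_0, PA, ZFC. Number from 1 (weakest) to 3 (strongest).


Ordering by consistency strength:
1. PA
2. ATR_0
3. ZFC


ATR_0=2, PA=1, ZFC=3


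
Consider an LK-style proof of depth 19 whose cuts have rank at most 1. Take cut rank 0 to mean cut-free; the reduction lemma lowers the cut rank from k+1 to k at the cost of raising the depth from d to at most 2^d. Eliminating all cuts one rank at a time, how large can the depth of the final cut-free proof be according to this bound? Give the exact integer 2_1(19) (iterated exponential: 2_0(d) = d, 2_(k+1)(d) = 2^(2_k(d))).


Each rank reduction sends depth d to at most 2^d; cut rank r needs r reductions.
2_0(19) = 19
2_1(19) = 2^19 = 524288
Cut-free depth bound = 524288

524288


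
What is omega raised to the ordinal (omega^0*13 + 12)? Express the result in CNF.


omega^(omega^0*13 + 12):
omega^0 = 1, so the exponent is 13 + 12 = 25 (finite ordinal addition).
Result = omega^25, already a single CNF term.

omega^25
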